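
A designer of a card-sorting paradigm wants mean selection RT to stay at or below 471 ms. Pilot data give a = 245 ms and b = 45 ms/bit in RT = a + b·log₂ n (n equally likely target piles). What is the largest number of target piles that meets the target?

32

Information budget: (471 − 245)/45 = 5.0222 bits, so n ≤ 2^5.0222 = 32.497 → at most 32.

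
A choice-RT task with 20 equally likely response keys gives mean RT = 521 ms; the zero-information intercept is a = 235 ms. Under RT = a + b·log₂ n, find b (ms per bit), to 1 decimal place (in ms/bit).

66.2 ms/bit

b = (521 − 235) / log₂(20) = 286 / 4.3219 = 66.174 ms/bit.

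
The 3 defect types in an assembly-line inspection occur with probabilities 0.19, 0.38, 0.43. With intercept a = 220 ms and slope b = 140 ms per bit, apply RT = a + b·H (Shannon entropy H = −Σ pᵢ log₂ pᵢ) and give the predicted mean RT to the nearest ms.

431 ms

H = 0.19·log₂(1/0.19) + 0.38·log₂(1/0.38) + 0.43·log₂(1/0.43) = 1.5092 bits.
RT = 220 + 140 × 1.5092 = 431.29 ms.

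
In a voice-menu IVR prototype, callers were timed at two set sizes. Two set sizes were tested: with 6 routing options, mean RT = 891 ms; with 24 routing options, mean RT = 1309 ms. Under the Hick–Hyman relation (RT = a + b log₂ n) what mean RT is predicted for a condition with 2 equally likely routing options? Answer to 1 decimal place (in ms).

RT is linear in log₂ n, so two points fix the line:
  b = (1309 − 891) / (log₂ 24 − log₂ 6) = 418 / (4.5850 − 2.5850) = 209.000 ms/bit
  a = 891 − 209.000 × 2.5850 = 350.743 ms
Then RT(2) = 350.743 + 209.000 × log₂ 2 = 350.743 + 209.000 × 1 ≈ 559.743 ms.

559.7 ms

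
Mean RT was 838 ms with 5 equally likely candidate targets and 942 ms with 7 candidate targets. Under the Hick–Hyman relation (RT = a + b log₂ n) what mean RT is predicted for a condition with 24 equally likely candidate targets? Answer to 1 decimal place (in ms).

1322.8 ms

Solve the two-equation system in a and b:
  b = (942 − 838) / (log₂ 7 − log₂ 5) = 104 / (2.8074 − 2.3219) = 214.244 ms/bit
  a = 838 − 214.244 × 2.3219 = 340.540 ms
Then RT(24) = 340.540 + 214.244 × log₂ 24 = 340.540 + 214.244 × 4.5850 ≈ 1322.843 ms.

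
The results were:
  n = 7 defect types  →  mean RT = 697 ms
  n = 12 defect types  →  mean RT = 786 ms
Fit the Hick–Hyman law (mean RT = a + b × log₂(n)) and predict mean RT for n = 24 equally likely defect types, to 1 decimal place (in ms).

Solve the two-equation system in a and b:
  b = (786 − 697) / (log₂ 12 − log₂ 7) = 89 / (3.5850 − 2.8074) = 114.454 ms/bit
  a = 697 − 114.454 × 2.8074 = 375.688 ms
Then RT(24) = 375.688 + 114.454 × log₂ 24 = 375.688 + 114.454 × 4.5850 ≈ 900.454 ms.

900.5 ms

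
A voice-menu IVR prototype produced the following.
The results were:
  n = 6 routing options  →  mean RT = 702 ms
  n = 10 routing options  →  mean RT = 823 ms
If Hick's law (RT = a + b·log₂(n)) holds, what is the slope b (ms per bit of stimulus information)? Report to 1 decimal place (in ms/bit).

164.2 ms/bit

The slope on a log₂ axis is (823 − 702) / (3.3219 − 2.5850) = 164.187 ms/bit.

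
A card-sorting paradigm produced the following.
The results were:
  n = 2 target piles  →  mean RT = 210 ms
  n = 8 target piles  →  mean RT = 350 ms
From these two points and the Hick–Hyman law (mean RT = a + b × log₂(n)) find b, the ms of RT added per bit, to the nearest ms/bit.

70 ms/bit

b = (RT₂ − RT₁)/(log₂ n₂ − log₂ n₁) = (350 − 210)/(3 − 1) = 70 ms/bit.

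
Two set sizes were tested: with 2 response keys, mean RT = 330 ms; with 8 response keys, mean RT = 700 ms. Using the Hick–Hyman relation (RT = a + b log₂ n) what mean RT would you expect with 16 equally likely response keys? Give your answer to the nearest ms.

Solve the two-equation system in a and b:
  b = (700 − 330) / (log₂ 8 − log₂ 2) = 370 / (3 − 1) = 185 ms/bit
  a = 330 − 185 × 1 = 145 ms
Then RT(16) = 145 + 185 × log₂ 16 = 145 + 185 × 4 ≈ 885.000 ms.

885 ms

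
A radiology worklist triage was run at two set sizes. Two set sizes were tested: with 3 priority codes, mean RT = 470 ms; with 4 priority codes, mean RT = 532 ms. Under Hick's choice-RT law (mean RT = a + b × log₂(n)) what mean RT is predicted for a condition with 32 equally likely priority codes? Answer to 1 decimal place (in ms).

Solve the two-equation system in a and b:
  b = (532 − 470) / (log₂ 4 − log₂ 3) = 62 / (2 − 1.5850) = 149.384 ms/bit
  a = 470 − 149.384 × 1.5850 = 233.232 ms
Then RT(32) = 233.232 + 149.384 × log₂ 32 = 233.232 + 149.384 × 5 ≈ 980.152 ms.

980.2 ms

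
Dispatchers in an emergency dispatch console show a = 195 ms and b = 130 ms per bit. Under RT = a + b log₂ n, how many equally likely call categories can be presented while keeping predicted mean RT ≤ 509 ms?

130·log₂ n ≤ 509 − 195 = 314, giving log₂ n ≤ 2.4154 and n ≤ 5.335. The largest whole number is 5.

5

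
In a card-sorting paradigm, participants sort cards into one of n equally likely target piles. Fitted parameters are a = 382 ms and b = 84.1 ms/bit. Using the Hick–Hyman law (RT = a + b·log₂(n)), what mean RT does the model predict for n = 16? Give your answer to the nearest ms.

log₂(16) = 4 bits, so RT = 382 + 84.1 × 4 ≈ 718.400 ms.

718 ms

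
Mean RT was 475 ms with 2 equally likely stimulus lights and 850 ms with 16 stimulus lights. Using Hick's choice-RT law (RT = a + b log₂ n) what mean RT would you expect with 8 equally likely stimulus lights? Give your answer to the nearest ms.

725 ms

With log₂ n on the abscissa the relation is linear; from the two conditions:
  b = (850 − 475) / (log₂ 16 − log₂ 2) = 375 / (4 − 1) = 125 ms/bit
  a = 475 − 125 × 1 = 350 ms
Then RT(8) = 350 + 125 × log₂ 8 = 350 + 125 × 3 ≈ 725.000 ms.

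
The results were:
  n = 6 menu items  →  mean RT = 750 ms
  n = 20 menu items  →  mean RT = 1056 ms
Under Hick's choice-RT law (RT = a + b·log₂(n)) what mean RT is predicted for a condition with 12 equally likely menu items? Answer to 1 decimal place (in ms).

With log₂ n on the abscissa the relation is linear; from the two conditions:
  b = (1056 − 750) / (log₂ 20 − log₂ 6) = 306 / (4.3219 − 2.5850) = 176.169 ms/bit
  a = 750 − 176.169 × 2.5850 = 294.609 ms
Then RT(12) = 294.609 + 176.169 × log₂ 12 = 294.609 + 176.169 × 3.5850 ≈ 926.169 ms.

926.2 ms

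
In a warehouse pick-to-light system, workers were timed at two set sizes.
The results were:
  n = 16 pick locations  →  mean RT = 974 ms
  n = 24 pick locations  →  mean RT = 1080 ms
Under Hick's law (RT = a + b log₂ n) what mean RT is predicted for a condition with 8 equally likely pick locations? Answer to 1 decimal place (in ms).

792.8 ms

Fit slope and intercept:
  b = (1080 − 974) / (log₂ 24 − log₂ 16) = 106 / (4.5850 − 4) = 181.208 ms/bit
  a = 974 − 181.208 × 4 = 249.167 ms
Then RT(8) = 249.167 + 181.208 × log₂ 8 = 249.167 + 181.208 × 3 ≈ 792.792 ms.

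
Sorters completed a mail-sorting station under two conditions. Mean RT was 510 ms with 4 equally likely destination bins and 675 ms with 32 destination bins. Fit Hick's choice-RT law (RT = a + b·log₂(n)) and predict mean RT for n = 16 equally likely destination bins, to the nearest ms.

RT is linear in log₂ n, so two points fix the line:
  b = (675 − 510) / (log₂ 32 − log₂ 4) = 165 / (5 − 2) = 55 ms/bit
  a = 510 − 55 × 2 = 400 ms
Then RT(16) = 400 + 55 × log₂ 16 = 400 + 55 × 4 ≈ 620.000 ms.

620 ms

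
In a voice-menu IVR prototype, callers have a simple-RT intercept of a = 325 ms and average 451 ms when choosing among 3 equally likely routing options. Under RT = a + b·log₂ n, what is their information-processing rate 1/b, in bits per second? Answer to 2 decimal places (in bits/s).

12.58 bits/s

b = (451 − 325)/log₂ 3 = 126/1.5850 = 79.497 ms per bit = 0.07950 s/bit; the reciprocal is 12.579 bits/s.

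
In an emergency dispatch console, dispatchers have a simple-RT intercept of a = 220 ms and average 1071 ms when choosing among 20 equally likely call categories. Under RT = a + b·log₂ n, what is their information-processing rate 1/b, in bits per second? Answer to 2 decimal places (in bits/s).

5.08 bits/s

b = (1071 − 220)/log₂ 20 = 851/4.3219 = 196.903 ms per bit = 0.19690 s/bit; the reciprocal is 5.079 bits/s.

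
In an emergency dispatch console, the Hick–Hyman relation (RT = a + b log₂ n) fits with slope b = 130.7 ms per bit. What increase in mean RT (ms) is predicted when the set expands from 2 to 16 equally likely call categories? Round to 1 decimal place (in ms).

392.1 ms

The intercept a cancels: ΔRT = b·(log₂ n₂ − log₂ n₁) = b·log₂(n₂/n₁).
log₂(16) − log₂(2) = log₂(16/2) = log₂(8) = 3.
ΔRT = 130.7 × 3.0000 = 392.100 ms.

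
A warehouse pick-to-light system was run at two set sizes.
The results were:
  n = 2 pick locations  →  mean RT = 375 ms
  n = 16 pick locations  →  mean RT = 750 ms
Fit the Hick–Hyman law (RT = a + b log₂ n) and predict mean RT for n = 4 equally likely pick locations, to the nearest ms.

With log₂ n on the abscissa the relation is linear; from the two conditions:
  b = (750 − 375) / (log₂ 16 − log₂ 2) = 375 / (4 − 1) = 125 ms/bit
  a = 375 − 125 × 1 = 250 ms
Then RT(4) = 250 + 125 × log₂ 4 = 250 + 125 × 2 ≈ 500.000 ms.

500 ms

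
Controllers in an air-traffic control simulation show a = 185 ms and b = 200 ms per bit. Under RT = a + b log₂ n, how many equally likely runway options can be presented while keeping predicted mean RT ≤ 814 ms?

200·log₂ n ≤ 814 − 185 = 629, giving log₂ n ≤ 3.1450 and n ≤ 8.846. The largest whole number is 8.

8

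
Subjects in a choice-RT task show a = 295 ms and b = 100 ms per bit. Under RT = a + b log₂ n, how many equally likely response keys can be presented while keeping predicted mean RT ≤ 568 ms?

Set 295 + 100·log₂ n ≤ 568 → log₂ n ≤ (568 − 295)/100 = 2.7300.
So n ≤ 2^2.7300 = 6.635; the largest integer n is 6.

6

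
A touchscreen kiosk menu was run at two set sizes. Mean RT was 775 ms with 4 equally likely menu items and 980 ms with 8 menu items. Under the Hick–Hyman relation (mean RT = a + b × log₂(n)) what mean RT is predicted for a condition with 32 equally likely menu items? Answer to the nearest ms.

With log₂ n on the abscissa the relation is linear; from the two conditions:
  b = (980 − 775) / (log₂ 8 − log₂ 4) = 205 / (3 − 2) = 205 ms/bit
  a = 775 − 205 × 2 = 365 ms
Then RT(32) = 365 + 205 × log₂ 32 = 365 + 205 × 5 ≈ 1390.000 ms.

1390 ms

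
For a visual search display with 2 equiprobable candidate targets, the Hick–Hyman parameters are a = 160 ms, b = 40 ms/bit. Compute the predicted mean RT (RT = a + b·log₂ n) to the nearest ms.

200 ms

log₂(2) = 1 bits, so RT = 160 + 40 × 1 ≈ 200.000 ms.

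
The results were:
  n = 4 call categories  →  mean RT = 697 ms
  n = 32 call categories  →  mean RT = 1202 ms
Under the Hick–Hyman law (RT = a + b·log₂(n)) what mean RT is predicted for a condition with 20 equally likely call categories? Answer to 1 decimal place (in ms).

RT is linear in log₂ n, so two points fix the line:
  b = (1202 − 697) / (log₂ 32 − log₂ 4) = 505 / (5 − 2) = 168.333 ms/bit
  a = 697 − 168.333 × 2 = 360.333 ms
Then RT(20) = 360.333 + 168.333 × log₂ 20 = 360.333 + 168.333 × 4.3219 ≈ 1087.858 ms.

1087.9 ms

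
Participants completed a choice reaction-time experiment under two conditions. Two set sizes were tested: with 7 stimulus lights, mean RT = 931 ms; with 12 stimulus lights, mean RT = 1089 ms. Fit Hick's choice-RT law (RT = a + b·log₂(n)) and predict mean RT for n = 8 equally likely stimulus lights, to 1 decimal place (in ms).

970.1 ms

RT is linear in log₂ n, so two points fix the line:
  b = (1089 − 931) / (log₂ 12 − log₂ 7) = 158 / (3.5850 − 2.8074) = 203.187 ms/bit
  a = 931 − 203.187 × 2.8074 = 360.581 ms
Then RT(8) = 360.581 + 203.187 × log₂ 8 = 360.581 + 203.187 × 3 ≈ 970.143 ms.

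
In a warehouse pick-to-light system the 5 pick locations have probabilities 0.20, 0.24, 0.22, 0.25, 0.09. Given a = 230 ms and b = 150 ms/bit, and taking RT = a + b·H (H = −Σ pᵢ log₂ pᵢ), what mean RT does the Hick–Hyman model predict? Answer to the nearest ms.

568 ms

H = 0.20·log₂(1/0.20) + 0.24·log₂(1/0.24) + 0.22·log₂(1/0.22) + 0.25·log₂(1/0.25) + 0.09·log₂(1/0.09) = 2.2517 bits.
RT = 230 + 150 × 2.2517 = 567.76 ms.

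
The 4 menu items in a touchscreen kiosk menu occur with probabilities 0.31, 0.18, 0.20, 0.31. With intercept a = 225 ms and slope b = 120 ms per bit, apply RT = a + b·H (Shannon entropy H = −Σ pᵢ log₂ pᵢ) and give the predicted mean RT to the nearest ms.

H = 0.31·log₂(1/0.31) + 0.18·log₂(1/0.18) + 0.20·log₂(1/0.20) + 0.31·log₂(1/0.31) = 1.9573 bits.
RT = 225 + 120 × 1.9573 = 459.87 ms.

460 ms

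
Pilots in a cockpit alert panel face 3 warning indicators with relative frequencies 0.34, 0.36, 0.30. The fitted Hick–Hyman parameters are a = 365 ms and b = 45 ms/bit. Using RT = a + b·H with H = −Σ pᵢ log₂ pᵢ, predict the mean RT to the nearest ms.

Entropy contributions −pᵢ log₂ pᵢ: 0.5292, 0.5306, 0.5211; sum H = 1.5809 bits.
RT = a + bH = 365 + 45·1.5809 = 436.14 ms.

436 ms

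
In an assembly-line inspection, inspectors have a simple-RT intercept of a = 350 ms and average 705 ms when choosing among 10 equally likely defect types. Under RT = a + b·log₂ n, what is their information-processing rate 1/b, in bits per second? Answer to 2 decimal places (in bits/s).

9.36 bits/s

Choice component = 705 − 350 = 355 ms over log₂(10) = 3.3219 bits.
b = 355 / 3.3219 = 106.866 ms/bit, so 1/b = 9.358 bits/s.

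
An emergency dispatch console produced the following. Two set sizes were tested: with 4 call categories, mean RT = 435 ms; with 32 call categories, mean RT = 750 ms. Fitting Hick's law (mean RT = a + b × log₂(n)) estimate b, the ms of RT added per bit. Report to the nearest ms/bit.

The slope on a log₂ axis is (750 − 435) / (5 − 2) = 105 ms/bit.

105 ms/bit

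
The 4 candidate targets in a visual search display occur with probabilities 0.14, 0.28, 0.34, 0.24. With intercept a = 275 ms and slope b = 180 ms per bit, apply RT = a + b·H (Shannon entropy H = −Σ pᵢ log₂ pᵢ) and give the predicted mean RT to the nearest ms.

623 ms

Entropy contributions −pᵢ log₂ pᵢ: 0.3971, 0.5142, 0.5292, 0.4941; sum H = 1.9346 bits.
RT = a + bH = 275 + 180·1.9346 = 623.23 ms.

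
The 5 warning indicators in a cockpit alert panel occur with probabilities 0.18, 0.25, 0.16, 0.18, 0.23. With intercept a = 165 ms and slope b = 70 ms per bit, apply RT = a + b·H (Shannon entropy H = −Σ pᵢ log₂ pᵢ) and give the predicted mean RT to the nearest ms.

Entropy contributions −pᵢ log₂ pᵢ: 0.4453, 0.5000, 0.4230, 0.4453, 0.4877; sum H = 2.3013 bits.
RT = a + bH = 165 + 70·2.3013 = 326.09 ms.

326 ms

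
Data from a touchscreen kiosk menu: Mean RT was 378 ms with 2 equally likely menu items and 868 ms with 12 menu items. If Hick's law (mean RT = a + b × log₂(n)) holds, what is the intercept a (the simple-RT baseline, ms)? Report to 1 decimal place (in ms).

Slope: b = (868 − 378) / (log₂ 12 − log₂ 2) = 490/2.5850 = 189.558 ms/bit.
a = RT₁ − b·log₂ n₁ = 378 − 189.558 × 1 = 188.442 ms.

188.4 ms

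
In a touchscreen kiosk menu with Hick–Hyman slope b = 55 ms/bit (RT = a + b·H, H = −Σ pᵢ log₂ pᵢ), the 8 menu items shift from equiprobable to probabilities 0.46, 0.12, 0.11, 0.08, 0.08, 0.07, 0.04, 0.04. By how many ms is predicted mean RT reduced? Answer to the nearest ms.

Equiprobable entropy H₀ = log₂ 8 = 3.0000 bits.
Skewed entropy H = −Σ pᵢ log₂ pᵢ = 2.4558 bits.
ΔRT = b·(H₀ − H) = 55 × 0.5442 = 29.93 ms.

30 ms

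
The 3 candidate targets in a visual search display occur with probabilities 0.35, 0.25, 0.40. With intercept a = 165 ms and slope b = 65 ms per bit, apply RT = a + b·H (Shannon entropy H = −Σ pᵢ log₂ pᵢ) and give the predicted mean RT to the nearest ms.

H = 0.35·log₂(1/0.35) + 0.25·log₂(1/0.25) + 0.40·log₂(1/0.40) = 1.5589 bits.
RT = 165 + 65 × 1.5589 = 266.33 ms.

266 ms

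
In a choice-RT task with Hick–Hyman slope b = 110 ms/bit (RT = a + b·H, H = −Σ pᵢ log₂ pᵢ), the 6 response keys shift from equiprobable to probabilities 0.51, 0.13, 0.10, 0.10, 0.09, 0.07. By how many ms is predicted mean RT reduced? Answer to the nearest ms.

51 ms

Equiprobable entropy H₀ = log₂ 6 = 2.5850 bits.
Skewed entropy H = −Σ pᵢ log₂ pᵢ = 2.1237 bits.
ΔRT = b·(H₀ − H) = 110 × 0.4613 = 50.74 ms.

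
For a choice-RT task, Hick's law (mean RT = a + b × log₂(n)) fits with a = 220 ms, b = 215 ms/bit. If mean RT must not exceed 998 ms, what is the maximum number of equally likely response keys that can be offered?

Information budget: (998 − 220)/215 = 3.6186 bits, so n ≤ 2^3.6186 = 12.283 → at most 12.

12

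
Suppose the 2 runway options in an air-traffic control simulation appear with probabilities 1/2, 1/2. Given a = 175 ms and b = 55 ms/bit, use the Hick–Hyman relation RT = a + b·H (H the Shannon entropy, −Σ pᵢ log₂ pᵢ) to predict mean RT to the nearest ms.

Each term −pᵢ log₂ pᵢ: 0.5·1 + 0.5·1; summed, H = 1.000 bits.
Mean RT = a + bH = 175 + 55·1.000 = 230.00 ms.

230 ms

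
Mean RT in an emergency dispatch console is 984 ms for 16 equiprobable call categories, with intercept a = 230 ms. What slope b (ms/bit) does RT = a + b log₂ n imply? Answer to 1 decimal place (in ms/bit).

b = (984 − 230) / log₂(16) = 754 / 4 = 188.500 ms/bit.

188.5 ms/bit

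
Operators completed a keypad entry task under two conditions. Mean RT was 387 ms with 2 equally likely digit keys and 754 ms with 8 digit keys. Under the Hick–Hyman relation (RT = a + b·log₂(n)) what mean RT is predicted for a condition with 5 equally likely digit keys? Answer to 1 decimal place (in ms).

629.6 ms

Fit slope and intercept:
  b = (754 − 387) / (log₂ 8 − log₂ 2) = 367 / (3 − 1) = 183.500 ms/bit
  a = 387 − 183.500 × 1 = 203.500 ms
Then RT(5) = 203.500 + 183.500 × log₂ 5 = 203.500 + 183.500 × 2.3219 ≈ 629.574 ms.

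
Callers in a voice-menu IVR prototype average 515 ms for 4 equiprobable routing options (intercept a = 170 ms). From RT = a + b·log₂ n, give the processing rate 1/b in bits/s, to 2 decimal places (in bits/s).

5.80 bits/s

Choice component = 515 − 170 = 345 ms over log₂(4) = 2 bits.
b = 345 / 2 = 172.500 ms/bit, so 1/b = 5.797 bits/s.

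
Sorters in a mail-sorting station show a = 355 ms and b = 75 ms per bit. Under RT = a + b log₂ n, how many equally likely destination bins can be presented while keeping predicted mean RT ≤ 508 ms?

4

Set 355 + 75·log₂ n ≤ 508 → log₂ n ≤ (508 − 355)/75 = 2.0400.
So n ≤ 2^2.0400 = 4.112; the largest integer n is 4.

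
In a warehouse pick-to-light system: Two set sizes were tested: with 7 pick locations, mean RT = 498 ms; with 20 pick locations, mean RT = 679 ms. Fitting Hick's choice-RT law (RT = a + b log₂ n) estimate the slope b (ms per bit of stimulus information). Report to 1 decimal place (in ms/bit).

119.5 ms/bit

b = (RT₂ − RT₁)/(log₂ n₂ − log₂ n₁) = (679 − 498)/(4.3219 − 2.8074) = 119.506 ms/bit.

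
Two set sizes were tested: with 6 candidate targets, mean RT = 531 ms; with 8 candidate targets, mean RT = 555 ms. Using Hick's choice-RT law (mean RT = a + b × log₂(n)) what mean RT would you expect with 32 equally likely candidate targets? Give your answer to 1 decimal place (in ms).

RT is linear in log₂ n, so two points fix the line:
  b = (555 − 531) / (log₂ 8 − log₂ 6) = 24 / (3 − 2.5850) = 57.826 ms/bit
  a = 531 − 57.826 × 2.5850 = 381.522 ms
Then RT(32) = 381.522 + 57.826 × log₂ 32 = 381.522 + 57.826 × 5 ≈ 670.652 ms.

670.7 ms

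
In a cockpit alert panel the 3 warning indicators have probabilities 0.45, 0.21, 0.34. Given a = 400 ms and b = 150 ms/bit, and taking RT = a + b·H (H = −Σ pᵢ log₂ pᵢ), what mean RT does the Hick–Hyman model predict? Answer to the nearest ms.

628 ms

H = 0.45·log₂(1/0.45) + 0.21·log₂(1/0.21) + 0.34·log₂(1/0.34) = 1.5204 bits.
RT = 400 + 150 × 1.5204 = 628.06 ms.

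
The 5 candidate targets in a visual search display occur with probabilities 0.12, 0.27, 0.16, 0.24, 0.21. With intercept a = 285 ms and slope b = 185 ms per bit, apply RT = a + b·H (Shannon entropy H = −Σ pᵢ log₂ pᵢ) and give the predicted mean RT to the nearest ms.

704 ms

H = 0.12·log₂(1/0.12) + 0.27·log₂(1/0.27) + 0.16·log₂(1/0.16) + 0.24·log₂(1/0.24) + 0.21·log₂(1/0.21) = 2.2671 bits.
RT = 285 + 185 × 2.2671 = 704.41 ms.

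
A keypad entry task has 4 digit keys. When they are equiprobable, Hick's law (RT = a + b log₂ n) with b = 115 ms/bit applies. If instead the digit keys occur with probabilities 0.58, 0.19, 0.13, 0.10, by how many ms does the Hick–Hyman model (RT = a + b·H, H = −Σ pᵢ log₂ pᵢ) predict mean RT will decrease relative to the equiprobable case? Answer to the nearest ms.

The RT saving is b·ΔH. Equiprobable H₀ = log₂(4) = 2.0000 bits; with the given probabilities H = 1.6259 bits.
b·(H₀ − H) = 115 × (2.0000 − 1.6259) = 43.02 ms.

43 ms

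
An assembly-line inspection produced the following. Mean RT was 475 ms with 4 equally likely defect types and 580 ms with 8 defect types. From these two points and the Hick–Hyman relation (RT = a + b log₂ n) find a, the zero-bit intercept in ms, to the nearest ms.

265 ms

b = (RT₂ − RT₁)/(log₂ n₂ − log₂ n₁) = (580 − 475)/(3 − 2) = 105 ms/bit.
a = RT₁ − b·log₂ n₁ = 475 − 105 × 2 = 265.000 ms.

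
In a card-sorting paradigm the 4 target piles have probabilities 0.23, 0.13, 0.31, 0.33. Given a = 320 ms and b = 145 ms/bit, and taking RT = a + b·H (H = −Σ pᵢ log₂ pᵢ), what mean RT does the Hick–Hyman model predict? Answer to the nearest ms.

599 ms

Entropy contributions −pᵢ log₂ pᵢ: 0.4877, 0.3826, 0.5238, 0.5278; sum H = 1.9219 bits.
RT = a + bH = 320 + 145·1.9219 = 598.68 ms.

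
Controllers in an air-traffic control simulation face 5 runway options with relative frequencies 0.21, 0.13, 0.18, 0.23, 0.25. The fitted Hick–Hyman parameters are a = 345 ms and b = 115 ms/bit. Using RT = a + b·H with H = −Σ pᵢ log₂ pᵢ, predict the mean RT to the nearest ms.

608 ms

Entropy contributions −pᵢ log₂ pᵢ: 0.4728, 0.3826, 0.4453, 0.4877, 0.5000; sum H = 2.2884 bits.
RT = a + bH = 345 + 115·2.2884 = 608.17 ms.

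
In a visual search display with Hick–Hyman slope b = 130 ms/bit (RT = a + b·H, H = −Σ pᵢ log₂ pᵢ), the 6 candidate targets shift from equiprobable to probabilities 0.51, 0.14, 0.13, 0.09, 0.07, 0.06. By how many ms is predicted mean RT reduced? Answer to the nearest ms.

The RT saving is b·ΔH. Equiprobable H₀ = log₂(6) = 2.5850 bits; with the given probabilities H = 2.0999 bits.
b·(H₀ − H) = 130 × (2.5850 − 2.0999) = 63.05 ms.

63 ms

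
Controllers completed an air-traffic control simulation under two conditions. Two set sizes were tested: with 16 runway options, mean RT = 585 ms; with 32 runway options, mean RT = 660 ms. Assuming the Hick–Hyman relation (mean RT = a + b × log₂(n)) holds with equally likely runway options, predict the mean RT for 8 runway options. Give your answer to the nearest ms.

RT is linear in log₂ n, so two points fix the line:
  b = (660 − 585) / (log₂ 32 − log₂ 16) = 75 / (5 − 4) = 75 ms/bit
  a = 585 − 75 × 4 = 285 ms
Then RT(8) = 285 + 75 × log₂ 8 = 285 + 75 × 3 ≈ 510.000 ms.

510 ms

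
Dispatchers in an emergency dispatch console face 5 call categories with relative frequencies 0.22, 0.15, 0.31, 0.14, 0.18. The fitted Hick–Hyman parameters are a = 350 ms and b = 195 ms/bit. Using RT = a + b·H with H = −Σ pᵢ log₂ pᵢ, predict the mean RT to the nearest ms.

Entropy contributions −pᵢ log₂ pᵢ: 0.4806, 0.4105, 0.5238, 0.3971, 0.4453; sum H = 2.2573 bits.
RT = a + bH = 350 + 195·2.2573 = 790.18 ms.

790 ms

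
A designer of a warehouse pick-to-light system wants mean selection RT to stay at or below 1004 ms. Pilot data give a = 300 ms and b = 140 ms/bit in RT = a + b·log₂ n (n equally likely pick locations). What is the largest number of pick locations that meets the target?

Information budget: (1004 − 300)/140 = 5.0286 bits, so n ≤ 2^5.0286 = 32.640 → at most 32.

32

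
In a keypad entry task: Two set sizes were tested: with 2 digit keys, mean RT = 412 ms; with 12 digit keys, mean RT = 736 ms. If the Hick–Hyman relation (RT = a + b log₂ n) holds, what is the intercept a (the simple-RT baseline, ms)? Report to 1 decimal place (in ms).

Slope: b = (736 − 412) / (log₂ 12 − log₂ 2) = 324/2.5850 = 125.340 ms/bit.
a = RT₁ − b·log₂ n₁ = 412 − 125.340 × 1 = 286.660 ms.

286.7 ms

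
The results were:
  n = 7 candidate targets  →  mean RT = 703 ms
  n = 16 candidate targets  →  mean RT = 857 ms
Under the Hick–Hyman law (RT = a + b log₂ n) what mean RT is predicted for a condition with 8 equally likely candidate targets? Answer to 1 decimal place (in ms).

727.9 ms

Fit slope and intercept:
  b = (857 − 703) / (log₂ 16 − log₂ 7) = 154 / (4 − 2.8074) = 129.125 ms/bit
  a = 703 − 129.125 × 2.8074 = 340.501 ms
Then RT(8) = 340.501 + 129.125 × log₂ 8 = 340.501 + 129.125 × 3 ≈ 727.875 ms.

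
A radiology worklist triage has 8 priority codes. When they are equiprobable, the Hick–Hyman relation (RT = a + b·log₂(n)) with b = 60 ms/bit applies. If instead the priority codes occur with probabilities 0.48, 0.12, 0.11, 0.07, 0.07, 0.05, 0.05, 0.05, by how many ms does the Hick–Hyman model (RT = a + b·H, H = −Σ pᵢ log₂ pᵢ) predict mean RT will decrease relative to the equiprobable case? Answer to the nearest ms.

35 ms

The RT saving is b·ΔH. Equiprobable H₀ = log₂(8) = 3.0000 bits; with the given probabilities H = 2.4110 bits.
b·(H₀ − H) = 60 × (3.0000 − 2.4110) = 35.34 ms.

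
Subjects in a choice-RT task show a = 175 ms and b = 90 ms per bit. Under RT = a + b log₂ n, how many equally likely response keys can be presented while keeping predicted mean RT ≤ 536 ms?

Set 175 + 90·log₂ n ≤ 536 → log₂ n ≤ (536 − 175)/90 = 4.0111.
So n ≤ 2^4.0111 = 16.124; the largest integer n is 16.

16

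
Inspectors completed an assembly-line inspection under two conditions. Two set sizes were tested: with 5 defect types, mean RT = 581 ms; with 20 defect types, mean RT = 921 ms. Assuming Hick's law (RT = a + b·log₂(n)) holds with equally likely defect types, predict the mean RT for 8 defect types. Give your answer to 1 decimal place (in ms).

Fit slope and intercept:
  b = (921 − 581) / (log₂ 20 − log₂ 5) = 340 / (4.3219 − 2.3219) = 170.000 ms/bit
  a = 581 − 170.000 × 2.3219 = 186.272 ms
Then RT(8) = 186.272 + 170.000 × log₂ 8 = 186.272 + 170.000 × 3 ≈ 696.272 ms.

696.3 ms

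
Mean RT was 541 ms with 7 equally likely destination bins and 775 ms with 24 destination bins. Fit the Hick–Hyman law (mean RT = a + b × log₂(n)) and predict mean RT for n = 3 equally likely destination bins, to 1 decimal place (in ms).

Fit slope and intercept:
  b = (775 − 541) / (log₂ 24 − log₂ 7) = 234 / (4.5850 − 2.8074) = 131.638 ms/bit
  a = 541 − 131.638 × 2.8074 = 171.447 ms
Then RT(3) = 171.447 + 131.638 × log₂ 3 = 171.447 + 131.638 × 1.5850 ≈ 380.087 ms.

380.1 ms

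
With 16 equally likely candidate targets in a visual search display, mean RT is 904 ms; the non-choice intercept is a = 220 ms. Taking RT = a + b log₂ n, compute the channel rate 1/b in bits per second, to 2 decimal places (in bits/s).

5.85 bits/s

Choice component = 904 − 220 = 684 ms over log₂(16) = 4 bits.
b = 684 / 4 = 171.000 ms/bit, so 1/b = 5.848 bits/s.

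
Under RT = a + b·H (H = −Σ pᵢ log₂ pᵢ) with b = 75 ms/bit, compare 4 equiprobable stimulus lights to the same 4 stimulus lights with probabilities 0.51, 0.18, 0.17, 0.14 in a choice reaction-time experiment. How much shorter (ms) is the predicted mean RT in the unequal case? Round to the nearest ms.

The RT saving is b·ΔH. Equiprobable H₀ = log₂(4) = 2.0000 bits; with the given probabilities H = 1.7724 bits.
b·(H₀ − H) = 75 × (2.0000 − 1.7724) = 17.07 ms.

17 ms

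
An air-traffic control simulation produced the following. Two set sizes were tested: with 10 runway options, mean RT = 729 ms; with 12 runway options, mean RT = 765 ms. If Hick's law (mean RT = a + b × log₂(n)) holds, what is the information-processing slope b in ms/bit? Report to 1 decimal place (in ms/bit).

Slope: b = (765 − 729) / (log₂ 12 − log₂ 10) = 36/0.2630 = 136.864 ms/bit.

136.9 ms/bit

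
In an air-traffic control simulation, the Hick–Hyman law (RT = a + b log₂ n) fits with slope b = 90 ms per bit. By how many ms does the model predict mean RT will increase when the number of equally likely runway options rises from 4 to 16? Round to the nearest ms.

180 ms

The intercept a cancels: ΔRT = b·(log₂ n₂ − log₂ n₁) = b·log₂(n₂/n₁).
log₂(16) − log₂(4) = log₂(16/4) = log₂(4) = 2.
ΔRT = 90 × 2.0000 = 180.000 ms.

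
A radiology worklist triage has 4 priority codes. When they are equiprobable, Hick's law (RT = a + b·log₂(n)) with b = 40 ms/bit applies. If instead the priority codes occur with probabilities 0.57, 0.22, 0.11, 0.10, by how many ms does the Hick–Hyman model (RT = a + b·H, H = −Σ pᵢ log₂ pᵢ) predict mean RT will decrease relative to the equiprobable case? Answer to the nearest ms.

15 ms

The RT saving is b·ΔH. Equiprobable H₀ = log₂(4) = 2.0000 bits; with the given probabilities H = 1.6253 bits.
b·(H₀ − H) = 40 × (2.0000 − 1.6253) = 14.99 ms.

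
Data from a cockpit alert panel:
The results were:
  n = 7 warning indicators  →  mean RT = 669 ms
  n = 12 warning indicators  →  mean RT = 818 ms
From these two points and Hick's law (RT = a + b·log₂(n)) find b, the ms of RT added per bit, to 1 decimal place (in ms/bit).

191.6 ms/bit

b = (RT₂ − RT₁)/(log₂ n₂ − log₂ n₁) = (818 − 669)/(3.5850 − 2.8074) = 191.613 ms/bit.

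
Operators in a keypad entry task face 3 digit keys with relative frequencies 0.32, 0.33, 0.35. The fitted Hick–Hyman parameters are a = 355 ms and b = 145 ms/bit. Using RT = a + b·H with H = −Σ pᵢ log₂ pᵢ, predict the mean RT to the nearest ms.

585 ms

H = 0.32·log₂(1/0.32) + 0.33·log₂(1/0.33) + 0.35·log₂(1/0.35) = 1.5840 bits.
RT = 355 + 145 × 1.5840 = 584.67 ms.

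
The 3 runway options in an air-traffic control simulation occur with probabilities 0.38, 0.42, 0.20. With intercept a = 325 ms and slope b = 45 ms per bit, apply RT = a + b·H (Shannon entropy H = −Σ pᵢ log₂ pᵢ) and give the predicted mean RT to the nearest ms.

393 ms

Entropy contributions −pᵢ log₂ pᵢ: 0.5305, 0.5256, 0.4644; sum H = 1.5205 bits.
RT = a + bH = 325 + 45·1.5205 = 393.42 ms.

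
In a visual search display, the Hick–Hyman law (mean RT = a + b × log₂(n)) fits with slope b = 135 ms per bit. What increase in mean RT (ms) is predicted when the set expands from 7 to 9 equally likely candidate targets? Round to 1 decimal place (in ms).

48.9 ms

ΔRT = (a + b log₂ n₂) − (a + b log₂ n₁) = b·(log₂ n₂ − log₂ n₁).
log₂(9) − log₂(7) = 3.1699 − 2.8074 = 0.3626.
ΔRT = 135 × 0.3626 = 48.947 ms.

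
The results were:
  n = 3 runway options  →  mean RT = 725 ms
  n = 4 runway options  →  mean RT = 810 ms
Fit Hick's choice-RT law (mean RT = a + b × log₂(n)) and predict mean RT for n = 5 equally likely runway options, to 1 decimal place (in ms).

With log₂ n on the abscissa the relation is linear; from the two conditions:
  b = (810 − 725) / (log₂ 4 − log₂ 3) = 85 / (2 − 1.5850) = 204.801 ms/bit
  a = 725 − 204.801 × 1.5850 = 400.398 ms
Then RT(5) = 400.398 + 204.801 × log₂ 5 = 400.398 + 204.801 × 2.3219 ≈ 875.931 ms.

875.9 ms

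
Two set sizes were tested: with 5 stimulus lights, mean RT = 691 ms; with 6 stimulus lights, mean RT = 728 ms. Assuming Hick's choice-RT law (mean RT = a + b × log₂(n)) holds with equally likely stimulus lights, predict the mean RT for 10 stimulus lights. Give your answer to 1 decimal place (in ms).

831.7 ms

With log₂ n on the abscissa the relation is linear; from the two conditions:
  b = (728 − 691) / (log₂ 6 − log₂ 5) = 37 / (2.5850 − 2.3219) = 140.666 ms/bit
  a = 691 − 140.666 × 2.3219 = 364.384 ms
Then RT(10) = 364.384 + 140.666 × log₂ 10 = 364.384 + 140.666 × 3.3219 ≈ 831.666 ms.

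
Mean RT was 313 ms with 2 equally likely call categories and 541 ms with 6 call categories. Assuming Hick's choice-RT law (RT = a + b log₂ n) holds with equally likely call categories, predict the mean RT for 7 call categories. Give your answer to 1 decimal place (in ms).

Fit slope and intercept:
  b = (541 − 313) / (log₂ 6 − log₂ 2) = 228 / (2.5850 − 1) = 143.852 ms/bit
  a = 313 − 143.852 × 1 = 169.148 ms
Then RT(7) = 169.148 + 143.852 × log₂ 7 = 169.148 + 143.852 × 2.8074 ≈ 572.992 ms.

573.0 ms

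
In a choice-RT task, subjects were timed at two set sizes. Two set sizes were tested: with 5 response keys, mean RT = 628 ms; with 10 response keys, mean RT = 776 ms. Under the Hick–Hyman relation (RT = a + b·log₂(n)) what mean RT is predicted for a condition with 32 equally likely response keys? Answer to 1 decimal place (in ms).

With log₂ n on the abscissa the relation is linear; from the two conditions:
  b = (776 − 628) / (log₂ 10 − log₂ 5) = 148 / (3.3219 − 2.3219) = 148.000 ms/bit
  a = 628 − 148.000 × 2.3219 = 284.355 ms
Then RT(32) = 284.355 + 148.000 × log₂ 32 = 284.355 + 148.000 × 5 ≈ 1024.355 ms.

1024.4 ms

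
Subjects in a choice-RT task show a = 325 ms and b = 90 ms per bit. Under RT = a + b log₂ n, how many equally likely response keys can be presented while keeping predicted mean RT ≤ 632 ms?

10

Set 325 + 90·log₂ n ≤ 632 → log₂ n ≤ (632 − 325)/90 = 3.4111.
So n ≤ 2^3.4111 = 10.638; the largest integer n is 10.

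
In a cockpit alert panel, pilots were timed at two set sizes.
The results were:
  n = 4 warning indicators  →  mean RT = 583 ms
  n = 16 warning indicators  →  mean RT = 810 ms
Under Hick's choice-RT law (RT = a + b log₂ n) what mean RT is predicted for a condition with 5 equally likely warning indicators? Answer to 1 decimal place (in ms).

619.5 ms

Fit slope and intercept:
  b = (810 − 583) / (log₂ 16 − log₂ 4) = 227 / (4 − 2) = 113.500 ms/bit
  a = 583 − 113.500 × 2 = 356.000 ms
Then RT(5) = 356.000 + 113.500 × log₂ 5 = 356.000 + 113.500 × 2.3219 ≈ 619.539 ms.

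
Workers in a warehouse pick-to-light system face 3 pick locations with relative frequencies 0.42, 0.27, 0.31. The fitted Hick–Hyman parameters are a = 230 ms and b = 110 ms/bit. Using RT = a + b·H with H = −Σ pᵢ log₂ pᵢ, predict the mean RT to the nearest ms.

402 ms

Entropy contributions −pᵢ log₂ pᵢ: 0.5256, 0.5100, 0.5238; sum H = 1.5595 bits.
RT = a + bH = 230 + 110·1.5595 = 401.54 ms.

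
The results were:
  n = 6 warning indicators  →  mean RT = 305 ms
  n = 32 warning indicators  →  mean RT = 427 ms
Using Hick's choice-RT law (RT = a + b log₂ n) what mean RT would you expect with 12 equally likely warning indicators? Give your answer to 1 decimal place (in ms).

With log₂ n on the abscissa the relation is linear; from the two conditions:
  b = (427 − 305) / (log₂ 32 − log₂ 6) = 122 / (5 − 2.5850) = 50.517 ms/bit
  a = 305 − 50.517 × 2.5850 = 174.416 ms
Then RT(12) = 174.416 + 50.517 × log₂ 12 = 174.416 + 50.517 × 3.5850 ≈ 355.517 ms.

355.5 ms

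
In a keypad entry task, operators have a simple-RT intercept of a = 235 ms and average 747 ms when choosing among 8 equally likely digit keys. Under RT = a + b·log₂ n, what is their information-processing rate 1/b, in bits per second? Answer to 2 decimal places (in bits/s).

5.86 bits/s

b = (747 − 235)/log₂ 8 = 512/3 = 170.667 ms per bit = 0.17067 s/bit; the reciprocal is 5.859 bits/s.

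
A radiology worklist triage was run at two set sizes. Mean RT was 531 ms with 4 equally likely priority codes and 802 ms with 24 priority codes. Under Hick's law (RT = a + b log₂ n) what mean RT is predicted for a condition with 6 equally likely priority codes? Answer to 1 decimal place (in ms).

592.3 ms

Solve the two-equation system in a and b:
  b = (802 − 531) / (log₂ 24 − log₂ 4) = 271 / (4.5850 − 2) = 104.837 ms/bit
  a = 531 − 104.837 × 2 = 321.326 ms
Then RT(6) = 321.326 + 104.837 × log₂ 6 = 321.326 + 104.837 × 2.5850 ≈ 592.326 ms.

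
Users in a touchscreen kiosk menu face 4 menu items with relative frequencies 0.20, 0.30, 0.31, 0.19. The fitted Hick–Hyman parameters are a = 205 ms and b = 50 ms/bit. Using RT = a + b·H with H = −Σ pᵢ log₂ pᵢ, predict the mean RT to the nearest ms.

Entropy contributions −pᵢ log₂ pᵢ: 0.4644, 0.5211, 0.5238, 0.4552; sum H = 1.9645 bits.
RT = a + bH = 205 + 50·1.9645 = 303.22 ms.

303 ms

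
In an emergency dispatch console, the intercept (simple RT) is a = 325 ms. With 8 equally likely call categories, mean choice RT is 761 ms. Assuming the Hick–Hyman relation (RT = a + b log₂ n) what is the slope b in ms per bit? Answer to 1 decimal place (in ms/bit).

145.3 ms/bit

log₂(8) = 3 bits.
b = (RT − a)/log₂ n = (761 − 325) / 3 = 145.333 ms/bit.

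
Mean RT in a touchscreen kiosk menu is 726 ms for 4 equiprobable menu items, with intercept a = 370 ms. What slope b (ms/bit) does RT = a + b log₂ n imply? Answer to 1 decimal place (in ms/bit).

178.0 ms/bit

b = (726 − 370) / log₂(4) = 356 / 2 = 178.000 ms/bit.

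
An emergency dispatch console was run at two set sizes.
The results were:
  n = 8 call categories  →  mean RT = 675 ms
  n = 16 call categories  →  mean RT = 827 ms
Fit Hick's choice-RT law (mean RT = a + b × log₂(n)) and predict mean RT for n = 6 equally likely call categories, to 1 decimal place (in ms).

With log₂ n on the abscissa the relation is linear; from the two conditions:
  b = (827 − 675) / (log₂ 16 − log₂ 8) = 152 / (4 − 3) = 152.000 ms/bit
  a = 675 − 152.000 × 3 = 219.000 ms
Then RT(6) = 219.000 + 152.000 × log₂ 6 = 219.000 + 152.000 × 2.5850 ≈ 611.914 ms.

611.9 ms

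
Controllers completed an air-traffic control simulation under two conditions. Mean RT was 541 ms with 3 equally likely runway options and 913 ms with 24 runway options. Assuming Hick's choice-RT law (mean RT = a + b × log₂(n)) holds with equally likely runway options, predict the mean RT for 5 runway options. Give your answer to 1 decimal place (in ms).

Fit slope and intercept:
  b = (913 − 541) / (log₂ 24 − log₂ 3) = 372 / (4.5850 − 1.5850) = 124.000 ms/bit
  a = 541 − 124.000 × 1.5850 = 344.465 ms
Then RT(5) = 344.465 + 124.000 × log₂ 5 = 344.465 + 124.000 × 2.3219 ≈ 632.384 ms.

632.4 ms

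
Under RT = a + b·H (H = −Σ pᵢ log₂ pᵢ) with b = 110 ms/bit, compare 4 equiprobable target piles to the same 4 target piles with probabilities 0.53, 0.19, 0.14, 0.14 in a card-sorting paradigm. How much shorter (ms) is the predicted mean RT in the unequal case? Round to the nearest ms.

29 ms

The RT saving is b·ΔH. Equiprobable H₀ = log₂(4) = 2.0000 bits; with the given probabilities H = 1.7349 bits.
b·(H₀ − H) = 110 × (2.0000 − 1.7349) = 29.16 ms.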